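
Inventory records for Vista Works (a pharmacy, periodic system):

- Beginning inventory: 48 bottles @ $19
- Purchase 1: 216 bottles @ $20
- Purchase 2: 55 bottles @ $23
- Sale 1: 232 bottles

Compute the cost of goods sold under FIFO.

COGS = $4,592

Sale 1 (232) [FIFO — oldest first]: 48 @ $19 + 184 @ $20 = $4,592
Ending inventory: 32 @ $20 + 55 @ $23 = $1,905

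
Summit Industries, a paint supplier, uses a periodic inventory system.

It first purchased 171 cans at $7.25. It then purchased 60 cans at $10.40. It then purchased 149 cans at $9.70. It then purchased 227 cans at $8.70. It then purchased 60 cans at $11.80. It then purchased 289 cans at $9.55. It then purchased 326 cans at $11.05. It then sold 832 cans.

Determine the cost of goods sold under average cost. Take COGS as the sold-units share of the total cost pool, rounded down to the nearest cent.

Sale 1, sell 832: 832/1282 × $12,354.20 → $8,017.70
Ending inventory (cost pool remaining) = $4,336.50

COGS = $8,017.70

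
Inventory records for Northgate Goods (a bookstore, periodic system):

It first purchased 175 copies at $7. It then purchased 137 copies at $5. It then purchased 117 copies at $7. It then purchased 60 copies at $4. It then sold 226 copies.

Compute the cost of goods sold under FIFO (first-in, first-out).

COGS = $1,480

Sale 1 (226) [FIFO — oldest first]: 175 @ $7 + 51 @ $5 = $1,480
Ending inventory: 86 @ $5 + 117 @ $7 + 60 @ $4 = $1,489
Check: goods available $2,969 = COGS $1,480 + ending $1,489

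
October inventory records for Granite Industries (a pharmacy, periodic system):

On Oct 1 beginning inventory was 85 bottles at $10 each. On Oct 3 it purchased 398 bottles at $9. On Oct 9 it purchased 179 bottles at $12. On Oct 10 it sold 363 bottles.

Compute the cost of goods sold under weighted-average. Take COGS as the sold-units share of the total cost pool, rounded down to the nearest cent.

COGS = $3,608.06

Oct 10, sell 363: 363/662 × $6,580.00 → $3,608.06
Ending inventory (cost pool remaining) = $2,971.94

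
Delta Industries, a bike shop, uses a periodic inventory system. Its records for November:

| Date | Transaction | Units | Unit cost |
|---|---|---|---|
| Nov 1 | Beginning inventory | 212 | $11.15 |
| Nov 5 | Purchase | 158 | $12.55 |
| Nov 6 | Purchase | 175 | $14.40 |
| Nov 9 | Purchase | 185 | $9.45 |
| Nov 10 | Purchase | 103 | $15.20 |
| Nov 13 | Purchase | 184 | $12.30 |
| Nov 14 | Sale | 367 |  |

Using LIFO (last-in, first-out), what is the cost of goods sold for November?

Nov 14, 367 sold [LIFO — newest first]: 184 @ $12.30 + 103 @ $15.20 + 80 @ $9.45 = $4,584.80
Ending inventory: 212 @ $11.15 + 158 @ $12.55 + 175 @ $14.40 + 105 @ $9.45 = $7,858.95

COGS = $4,584.80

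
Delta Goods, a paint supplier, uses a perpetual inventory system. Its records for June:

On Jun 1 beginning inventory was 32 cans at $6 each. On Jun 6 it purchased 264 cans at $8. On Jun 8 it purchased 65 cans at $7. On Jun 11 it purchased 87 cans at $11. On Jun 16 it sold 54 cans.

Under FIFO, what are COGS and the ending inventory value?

COGS = $368; ending inventory = $3,348

Jun 16, 54 sold [FIFO — oldest first]: 32 @ $6 + 22 @ $8 = $368
Ending inventory: 242 @ $8 + 65 @ $7 + 87 @ $11 = $3,348
Check: goods available $3,716 = COGS $368 + ending $3,348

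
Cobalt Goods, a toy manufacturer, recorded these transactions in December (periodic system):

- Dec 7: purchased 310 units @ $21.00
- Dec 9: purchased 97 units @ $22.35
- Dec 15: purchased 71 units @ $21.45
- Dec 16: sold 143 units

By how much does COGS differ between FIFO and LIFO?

$129.15

FIFO COGS: 143 @ $21.00 = $3,003.00
LIFO COGS: 71 @ $21.45 + 72 @ $22.35 = $3,132.15
Difference = |$3,003.00 − $3,132.15| = $129.15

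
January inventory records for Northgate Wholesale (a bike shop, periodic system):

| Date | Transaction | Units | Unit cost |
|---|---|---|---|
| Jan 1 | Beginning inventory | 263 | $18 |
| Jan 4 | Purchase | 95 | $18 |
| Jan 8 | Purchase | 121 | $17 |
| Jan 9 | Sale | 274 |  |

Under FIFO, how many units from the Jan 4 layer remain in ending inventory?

84

Jan 9, 274 sold [FIFO — oldest first]: 263 @ $18 + 11 @ $18 = $4,932
Ending inventory: 84 @ $18 + 121 @ $17 = $3,569
Check: goods available $8,501 = COGS $4,932 + ending $3,569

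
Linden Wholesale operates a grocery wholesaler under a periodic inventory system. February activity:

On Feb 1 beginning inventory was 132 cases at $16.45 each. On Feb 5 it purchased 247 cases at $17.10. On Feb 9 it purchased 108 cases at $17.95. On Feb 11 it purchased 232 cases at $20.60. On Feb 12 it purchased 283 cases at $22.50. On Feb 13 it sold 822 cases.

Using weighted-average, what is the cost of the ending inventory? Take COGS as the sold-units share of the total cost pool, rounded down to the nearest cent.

Ending inventory = $3,499.48

Feb 13, sell 822: 822/1002 × $19,480.40 → $15,980.92
Ending inventory (cost pool remaining) = $3,499.48
Check: goods available $19,480.40 = COGS $15,980.92 + ending $3,499.48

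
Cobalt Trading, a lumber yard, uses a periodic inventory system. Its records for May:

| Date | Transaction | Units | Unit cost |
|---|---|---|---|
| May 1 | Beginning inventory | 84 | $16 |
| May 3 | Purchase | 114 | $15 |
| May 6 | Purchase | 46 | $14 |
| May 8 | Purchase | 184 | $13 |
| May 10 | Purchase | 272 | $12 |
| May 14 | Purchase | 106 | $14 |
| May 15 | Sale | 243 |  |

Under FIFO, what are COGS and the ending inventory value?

May 15, 243 sold [FIFO — oldest first]: 84 @ $16 + 114 @ $15 + 45 @ $14 = $3,684
Ending inventory: 1 @ $14 + 184 @ $13 + 272 @ $12 + 106 @ $14 = $7,154
Check: goods available $10,838 = COGS $3,684 + ending $7,154

COGS = $3,684; ending inventory = $7,154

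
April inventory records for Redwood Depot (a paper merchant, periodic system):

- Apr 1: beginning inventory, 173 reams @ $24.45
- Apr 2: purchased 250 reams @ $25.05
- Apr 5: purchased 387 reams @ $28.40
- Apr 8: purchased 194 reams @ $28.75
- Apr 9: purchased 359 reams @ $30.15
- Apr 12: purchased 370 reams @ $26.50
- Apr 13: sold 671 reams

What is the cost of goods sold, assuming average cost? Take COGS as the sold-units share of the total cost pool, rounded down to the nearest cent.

COGS = $18,464.89

Apr 13, sell 671: 671/1733 × $47,689.50 → $18,464.89
Ending inventory (cost pool remaining) = $29,224.61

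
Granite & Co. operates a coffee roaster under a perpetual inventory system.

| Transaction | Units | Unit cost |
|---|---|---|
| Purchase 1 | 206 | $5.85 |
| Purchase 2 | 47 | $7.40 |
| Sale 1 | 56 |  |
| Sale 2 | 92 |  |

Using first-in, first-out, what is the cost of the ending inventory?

Sale 1 (56) [FIFO — oldest first]: 56 @ $5.85 = $327.60
Sale 2 (92) [FIFO — oldest first]: 92 @ $5.85 = $538.20
Total COGS = $327.60 + $538.20 = $865.80
Ending inventory: 58 @ $5.85 + 47 @ $7.40 = $687.10
Check: goods available $1,552.90 = COGS $865.80 + ending $687.10

Ending inventory = $687.10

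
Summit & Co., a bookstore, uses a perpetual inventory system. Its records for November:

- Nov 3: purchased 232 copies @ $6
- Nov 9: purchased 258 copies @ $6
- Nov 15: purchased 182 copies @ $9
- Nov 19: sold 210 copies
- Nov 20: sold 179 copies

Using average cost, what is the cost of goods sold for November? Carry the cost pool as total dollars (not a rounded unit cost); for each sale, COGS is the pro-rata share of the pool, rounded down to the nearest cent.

After Nov 3: 232 on hand, pool $1,392.00 (≈ $6.0000 each)
After Nov 9: 490 on hand, pool $2,940.00 (≈ $6.0000 each)
After Nov 15: 672 on hand, pool $4,578.00 (≈ $6.8125 each)
Nov 19, sell 210: 210/672 × $4,578.00 → $1,430.62
Nov 20, sell 179: 179/462 × $3,147.38 → $1,219.43
Total COGS = $1,430.62 + $1,219.43 = $2,650.05
Ending inventory (cost pool remaining) = $1,927.95

COGS = $2,650.05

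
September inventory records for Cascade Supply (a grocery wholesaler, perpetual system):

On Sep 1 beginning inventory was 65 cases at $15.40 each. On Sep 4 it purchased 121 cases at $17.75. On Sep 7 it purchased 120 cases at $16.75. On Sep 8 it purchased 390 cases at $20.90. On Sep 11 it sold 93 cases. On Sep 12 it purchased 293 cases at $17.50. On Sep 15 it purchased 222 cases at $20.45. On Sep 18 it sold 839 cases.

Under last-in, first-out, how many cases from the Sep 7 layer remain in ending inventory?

93

Sep 11, 93 sold [LIFO — newest first]: 93 @ $20.90 = $1,943.70
Sep 18, 839 sold [LIFO — newest first]: 222 @ $20.45 + 293 @ $17.50 + 297 @ $20.90 + 27 @ $16.75 = $16,326.95
Total COGS = $1,943.70 + $16,326.95 = $18,270.65
Ending inventory: 65 @ $15.40 + 121 @ $17.75 + 93 @ $16.75 = $4,706.50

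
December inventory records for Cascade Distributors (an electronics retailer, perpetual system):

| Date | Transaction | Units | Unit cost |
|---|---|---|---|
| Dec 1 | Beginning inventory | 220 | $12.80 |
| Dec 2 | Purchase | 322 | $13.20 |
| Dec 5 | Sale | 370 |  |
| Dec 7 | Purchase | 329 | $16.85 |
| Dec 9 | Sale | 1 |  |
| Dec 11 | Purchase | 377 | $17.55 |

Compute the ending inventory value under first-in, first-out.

Dec 5, 370 sold [FIFO — oldest first]: 220 @ $12.80 + 150 @ $13.20 = $4,796.00
Dec 9, 1 sold [FIFO — oldest first]: 1 @ $13.20 = $13.20
Total COGS = $4,796.00 + $13.20 = $4,809.20
Ending inventory: 171 @ $13.20 + 329 @ $16.85 + 377 @ $17.55 = $14,417.20

Ending inventory = $14,417.20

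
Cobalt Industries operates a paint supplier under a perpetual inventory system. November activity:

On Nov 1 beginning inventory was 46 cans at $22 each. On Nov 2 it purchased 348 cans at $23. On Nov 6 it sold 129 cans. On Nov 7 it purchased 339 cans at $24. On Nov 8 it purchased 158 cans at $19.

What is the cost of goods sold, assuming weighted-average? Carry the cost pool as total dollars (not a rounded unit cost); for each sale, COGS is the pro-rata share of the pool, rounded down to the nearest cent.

COGS = $2,951.93

After Nov 1: 46 on hand, pool $1,012.00 (≈ $22.0000 each)
After Nov 2: 394 on hand, pool $9,016.00 (≈ $22.8832 each)
Nov 6, sell 129: 129/394 × $9,016.00 → $2,951.93
After Nov 7: 604 on hand, pool $14,200.07 (≈ $23.5100 each)
After Nov 8: 762 on hand, pool $17,202.07 (≈ $22.5749 each)
Ending inventory (cost pool remaining) = $17,202.07
Check: goods available $20,154.00 = COGS $2,951.93 + ending $17,202.07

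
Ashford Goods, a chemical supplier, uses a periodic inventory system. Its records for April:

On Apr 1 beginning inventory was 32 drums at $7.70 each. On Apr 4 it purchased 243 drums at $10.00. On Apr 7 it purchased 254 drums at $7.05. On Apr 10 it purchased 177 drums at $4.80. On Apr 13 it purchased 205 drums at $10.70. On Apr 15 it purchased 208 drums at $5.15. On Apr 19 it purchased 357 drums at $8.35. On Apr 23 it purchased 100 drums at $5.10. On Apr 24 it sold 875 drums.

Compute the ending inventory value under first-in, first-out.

Apr 24, 875 sold [FIFO — oldest first]: 32 @ $7.70 + 243 @ $10.00 + 254 @ $7.05 + 177 @ $4.80 + 169 @ $10.70 = $7,125.00
Ending inventory: 36 @ $10.70 + 208 @ $5.15 + 357 @ $8.35 + 100 @ $5.10 = $4,947.35
Check: goods available $12,072.35 = COGS $7,125.00 + ending $4,947.35

Ending inventory = $4,947.35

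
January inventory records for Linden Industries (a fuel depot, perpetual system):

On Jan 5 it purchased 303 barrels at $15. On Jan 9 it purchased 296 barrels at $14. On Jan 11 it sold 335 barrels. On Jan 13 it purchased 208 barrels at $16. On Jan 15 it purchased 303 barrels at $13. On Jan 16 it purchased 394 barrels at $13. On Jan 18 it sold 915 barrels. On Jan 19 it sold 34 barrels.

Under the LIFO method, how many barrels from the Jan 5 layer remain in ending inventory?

Jan 11, 335 sold [LIFO — newest first]: 296 @ $14 + 39 @ $15 = $4,729
Jan 18, 915 sold [LIFO — newest first]: 394 @ $13 + 303 @ $13 + 208 @ $16 + 10 @ $15 = $12,539
Jan 19, 34 sold [LIFO — newest first]: 34 @ $15 = $510
Total COGS = $4,729 + $12,539 + $510 = $17,778
Ending inventory: 220 @ $15 = $3,300

220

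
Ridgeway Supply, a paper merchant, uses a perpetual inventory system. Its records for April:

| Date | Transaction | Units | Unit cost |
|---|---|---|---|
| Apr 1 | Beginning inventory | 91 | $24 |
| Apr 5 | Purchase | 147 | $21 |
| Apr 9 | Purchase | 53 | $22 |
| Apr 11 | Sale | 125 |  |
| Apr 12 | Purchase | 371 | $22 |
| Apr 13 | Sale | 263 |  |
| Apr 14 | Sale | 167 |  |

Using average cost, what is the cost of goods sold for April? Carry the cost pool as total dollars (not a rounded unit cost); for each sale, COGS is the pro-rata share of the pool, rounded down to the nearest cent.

COGS = $12,241.02

After Apr 1: 91 on hand, pool $2,184.00 (≈ $24.0000 each)
After Apr 5: 238 on hand, pool $5,271.00 (≈ $22.1471 each)
After Apr 9: 291 on hand, pool $6,437.00 (≈ $22.1203 each)
Apr 11, sell 125: 125/291 × $6,437.00 → $2,765.03
After Apr 12: 537 on hand, pool $11,833.97 (≈ $22.0372 each)
Apr 13, sell 263: 263/537 × $11,833.97 → $5,795.78
Apr 14, sell 167: 167/274 × $6,038.19 → $3,680.21
Total COGS = $2,765.03 + $5,795.78 + $3,680.21 = $12,241.02
Ending inventory (cost pool remaining) = $2,357.98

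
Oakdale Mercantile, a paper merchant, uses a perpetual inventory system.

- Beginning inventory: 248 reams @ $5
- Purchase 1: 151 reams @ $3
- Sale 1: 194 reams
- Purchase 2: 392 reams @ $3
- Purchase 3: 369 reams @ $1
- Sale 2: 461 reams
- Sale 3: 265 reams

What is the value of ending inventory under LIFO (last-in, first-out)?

Ending inventory = $1,130

Sale 1 (194) [LIFO — newest first]: 151 @ $3 + 43 @ $5 = $668
Sale 2 (461) [LIFO — newest first]: 369 @ $1 + 92 @ $3 = $645
Sale 3 (265) [LIFO — newest first]: 265 @ $3 = $795
Total COGS = $668 + $645 + $795 = $2,108
Ending inventory: 205 @ $5 + 35 @ $3 = $1,130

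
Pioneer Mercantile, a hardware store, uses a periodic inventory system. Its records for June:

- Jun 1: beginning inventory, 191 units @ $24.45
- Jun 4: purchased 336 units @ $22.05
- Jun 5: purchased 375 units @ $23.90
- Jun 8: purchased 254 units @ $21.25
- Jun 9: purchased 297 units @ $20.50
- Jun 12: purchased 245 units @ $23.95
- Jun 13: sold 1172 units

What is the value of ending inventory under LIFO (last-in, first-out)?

Jun 13, 1172 sold [LIFO — newest first]: 245 @ $23.95 + 297 @ $20.50 + 254 @ $21.25 + 375 @ $23.90 + 1 @ $22.05 = $26,338.30
Ending inventory: 191 @ $24.45 + 335 @ $22.05 = $12,056.70
Check: goods available $38,395.00 = COGS $26,338.30 + ending $12,056.70

Ending inventory = $12,056.70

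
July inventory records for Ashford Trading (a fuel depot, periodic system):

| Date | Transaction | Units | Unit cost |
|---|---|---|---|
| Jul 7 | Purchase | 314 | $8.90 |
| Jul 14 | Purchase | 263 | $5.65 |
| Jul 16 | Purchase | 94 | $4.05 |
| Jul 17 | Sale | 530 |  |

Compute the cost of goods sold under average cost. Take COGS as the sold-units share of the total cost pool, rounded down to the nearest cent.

Jul 17, sell 530: 530/671 × $4,661.25 → $3,681.76
Ending inventory (cost pool remaining) = $979.49

COGS = $3,681.76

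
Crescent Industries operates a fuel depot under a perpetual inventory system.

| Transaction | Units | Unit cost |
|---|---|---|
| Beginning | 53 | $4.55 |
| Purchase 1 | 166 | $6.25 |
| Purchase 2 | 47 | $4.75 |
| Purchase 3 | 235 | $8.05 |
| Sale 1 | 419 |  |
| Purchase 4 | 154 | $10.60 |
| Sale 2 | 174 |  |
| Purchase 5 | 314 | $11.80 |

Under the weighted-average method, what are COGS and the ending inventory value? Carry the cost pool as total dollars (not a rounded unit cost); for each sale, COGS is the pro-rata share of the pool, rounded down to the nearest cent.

After Beginning: 53 on hand, pool $241.15 (≈ $4.5500 each)
After Purchase 1: 219 on hand, pool $1,278.65 (≈ $5.8386 each)
After Purchase 2: 266 on hand, pool $1,501.90 (≈ $5.6462 each)
After Purchase 3: 501 on hand, pool $3,393.65 (≈ $6.7738 each)
Sale 1, sell 419: 419/501 × $3,393.65 → $2,838.20
After Purchase 4: 236 on hand, pool $2,187.85 (≈ $9.2706 each)
Sale 2, sell 174: 174/236 × $2,187.85 → $1,613.07
After Purchase 5: 376 on hand, pool $4,279.98 (≈ $11.3829 each)
Total COGS = $2,838.20 + $1,613.07 = $4,451.27
Ending inventory (cost pool remaining) = $4,279.98

COGS = $4,451.27; ending inventory = $4,279.98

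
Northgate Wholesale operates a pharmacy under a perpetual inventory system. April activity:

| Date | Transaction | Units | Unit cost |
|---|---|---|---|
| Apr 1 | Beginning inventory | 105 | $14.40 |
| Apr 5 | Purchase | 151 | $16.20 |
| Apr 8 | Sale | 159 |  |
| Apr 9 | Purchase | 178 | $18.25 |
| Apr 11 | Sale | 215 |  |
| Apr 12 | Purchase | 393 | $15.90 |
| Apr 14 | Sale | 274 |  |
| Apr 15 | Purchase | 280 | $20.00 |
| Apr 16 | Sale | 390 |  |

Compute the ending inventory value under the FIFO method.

Apr 8, 159 sold [FIFO — oldest first]: 105 @ $14.40 + 54 @ $16.20 = $2,386.80
Apr 11, 215 sold [FIFO — oldest first]: 97 @ $16.20 + 118 @ $18.25 = $3,724.90
Apr 14, 274 sold [FIFO — oldest first]: 60 @ $18.25 + 214 @ $15.90 = $4,497.60
Apr 16, 390 sold [FIFO — oldest first]: 179 @ $15.90 + 211 @ $20.00 = $7,066.10
Total COGS = $2,386.80 + $3,724.90 + $4,497.60 + $7,066.10 = $17,675.40
Ending inventory: 69 @ $20.00 = $1,380.00

Ending inventory = $1,380.00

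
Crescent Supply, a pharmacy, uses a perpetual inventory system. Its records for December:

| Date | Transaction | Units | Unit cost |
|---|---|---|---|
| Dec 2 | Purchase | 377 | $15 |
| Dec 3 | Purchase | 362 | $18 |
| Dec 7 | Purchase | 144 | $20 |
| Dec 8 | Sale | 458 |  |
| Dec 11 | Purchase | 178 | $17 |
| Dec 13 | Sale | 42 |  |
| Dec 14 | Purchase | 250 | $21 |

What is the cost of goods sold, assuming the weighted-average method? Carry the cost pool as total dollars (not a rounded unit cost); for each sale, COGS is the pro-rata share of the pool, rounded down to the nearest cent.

COGS = $8,522.08

After Dec 2: 377 on hand, pool $5,655.00 (≈ $15.0000 each)
After Dec 3: 739 on hand, pool $12,171.00 (≈ $16.4696 each)
After Dec 7: 883 on hand, pool $15,051.00 (≈ $17.0453 each)
Dec 8, sell 458: 458/883 × $15,051.00 → $7,806.74
After Dec 11: 603 on hand, pool $10,270.26 (≈ $17.0319 each)
Dec 13, sell 42: 42/603 × $10,270.26 → $715.34
After Dec 14: 811 on hand, pool $14,804.92 (≈ $18.2551 each)
Total COGS = $7,806.74 + $715.34 = $8,522.08
Ending inventory (cost pool remaining) = $14,804.92
Check: goods available $23,327.00 = COGS $8,522.08 + ending $14,804.92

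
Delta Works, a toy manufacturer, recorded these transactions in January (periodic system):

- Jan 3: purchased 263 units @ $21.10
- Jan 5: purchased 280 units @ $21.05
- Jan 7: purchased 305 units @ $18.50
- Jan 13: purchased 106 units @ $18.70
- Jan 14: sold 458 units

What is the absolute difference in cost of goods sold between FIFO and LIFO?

FIFO COGS: 263 @ $21.10 + 195 @ $21.05 = $9,654.05
LIFO COGS: 106 @ $18.70 + 305 @ $18.50 + 47 @ $21.05 = $8,614.05
Difference = |$9,654.05 − $8,614.05| = $1,040.00

$1,040.00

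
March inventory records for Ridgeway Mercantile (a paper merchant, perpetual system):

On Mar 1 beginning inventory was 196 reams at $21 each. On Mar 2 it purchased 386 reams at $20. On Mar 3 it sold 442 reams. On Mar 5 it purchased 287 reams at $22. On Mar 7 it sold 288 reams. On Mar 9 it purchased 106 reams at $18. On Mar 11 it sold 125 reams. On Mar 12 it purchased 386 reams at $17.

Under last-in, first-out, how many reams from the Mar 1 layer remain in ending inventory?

Mar 3, 442 sold [LIFO — newest first]: 386 @ $20 + 56 @ $21 = $8,896
Mar 7, 288 sold [LIFO — newest first]: 287 @ $22 + 1 @ $21 = $6,335
Mar 11, 125 sold [LIFO — newest first]: 106 @ $18 + 19 @ $21 = $2,307
Total COGS = $8,896 + $6,335 + $2,307 = $17,538
Ending inventory: 120 @ $21 + 386 @ $17 = $9,082

120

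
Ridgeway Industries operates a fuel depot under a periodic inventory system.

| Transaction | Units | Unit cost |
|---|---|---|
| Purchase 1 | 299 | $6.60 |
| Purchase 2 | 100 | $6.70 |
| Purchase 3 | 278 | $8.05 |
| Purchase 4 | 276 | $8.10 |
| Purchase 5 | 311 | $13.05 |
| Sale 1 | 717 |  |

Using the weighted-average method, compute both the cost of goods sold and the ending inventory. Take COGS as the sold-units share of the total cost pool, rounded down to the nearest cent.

Sale 1, sell 717: 717/1264 × $11,175.45 → $6,339.23
Ending inventory (cost pool remaining) = $4,836.22

COGS = $6,339.23; ending inventory = $4,836.22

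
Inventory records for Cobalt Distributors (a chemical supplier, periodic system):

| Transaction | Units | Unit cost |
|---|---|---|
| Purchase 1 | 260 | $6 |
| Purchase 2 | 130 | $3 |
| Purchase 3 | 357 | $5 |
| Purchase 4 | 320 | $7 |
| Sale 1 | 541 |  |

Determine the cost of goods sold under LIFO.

COGS = $3,345

Sale 1 (541) [LIFO — newest first]: 320 @ $7 + 221 @ $5 = $3,345
Ending inventory: 260 @ $6 + 130 @ $3 + 136 @ $5 = $2,630
Check: goods available $5,975 = COGS $3,345 + ending $2,630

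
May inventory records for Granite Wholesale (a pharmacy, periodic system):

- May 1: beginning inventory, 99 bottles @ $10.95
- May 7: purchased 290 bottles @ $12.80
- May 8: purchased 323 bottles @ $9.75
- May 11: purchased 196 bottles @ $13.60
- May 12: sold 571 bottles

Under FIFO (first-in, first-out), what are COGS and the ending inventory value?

May 12, 571 sold [FIFO — oldest first]: 99 @ $10.95 + 290 @ $12.80 + 182 @ $9.75 = $6,570.55
Ending inventory: 141 @ $9.75 + 196 @ $13.60 = $4,040.35
Check: goods available $10,610.90 = COGS $6,570.55 + ending $4,040.35

COGS = $6,570.55; ending inventory = $4,040.35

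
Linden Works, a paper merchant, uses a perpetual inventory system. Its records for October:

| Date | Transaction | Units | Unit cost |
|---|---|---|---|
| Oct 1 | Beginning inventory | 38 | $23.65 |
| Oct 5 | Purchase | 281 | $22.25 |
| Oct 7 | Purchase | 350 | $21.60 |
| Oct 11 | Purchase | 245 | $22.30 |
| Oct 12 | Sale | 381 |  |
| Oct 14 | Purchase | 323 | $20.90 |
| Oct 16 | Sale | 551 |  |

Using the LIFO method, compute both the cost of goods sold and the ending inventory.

Oct 12, 381 sold [LIFO — newest first]: 245 @ $22.30 + 136 @ $21.60 = $8,401.10
Oct 16, 551 sold [LIFO — newest first]: 323 @ $20.90 + 214 @ $21.60 + 14 @ $22.25 = $11,684.60
Total COGS = $8,401.10 + $11,684.60 = $20,085.70
Ending inventory: 38 @ $23.65 + 267 @ $22.25 = $6,839.45
Check: goods available $26,925.15 = COGS $20,085.70 + ending $6,839.45

COGS = $20,085.70; ending inventory = $6,839.45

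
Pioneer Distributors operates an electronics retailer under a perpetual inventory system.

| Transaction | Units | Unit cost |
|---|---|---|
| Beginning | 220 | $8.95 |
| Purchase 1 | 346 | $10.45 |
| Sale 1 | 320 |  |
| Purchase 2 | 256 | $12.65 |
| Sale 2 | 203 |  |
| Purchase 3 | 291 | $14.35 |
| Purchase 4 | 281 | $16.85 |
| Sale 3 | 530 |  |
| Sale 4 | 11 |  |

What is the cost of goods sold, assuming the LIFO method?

Sale 1 (320) [LIFO — newest first]: 320 @ $10.45 = $3,344.00
Sale 2 (203) [LIFO — newest first]: 203 @ $12.65 = $2,567.95
Sale 3 (530) [LIFO — newest first]: 281 @ $16.85 + 249 @ $14.35 = $8,308.00
Sale 4 (11) [LIFO — newest first]: 11 @ $14.35 = $157.85
Total COGS = $3,344.00 + $2,567.95 + $8,308.00 + $157.85 = $14,377.80
Ending inventory: 220 @ $8.95 + 26 @ $10.45 + 53 @ $12.65 + 31 @ $14.35 = $3,356.00

COGS = $14,377.80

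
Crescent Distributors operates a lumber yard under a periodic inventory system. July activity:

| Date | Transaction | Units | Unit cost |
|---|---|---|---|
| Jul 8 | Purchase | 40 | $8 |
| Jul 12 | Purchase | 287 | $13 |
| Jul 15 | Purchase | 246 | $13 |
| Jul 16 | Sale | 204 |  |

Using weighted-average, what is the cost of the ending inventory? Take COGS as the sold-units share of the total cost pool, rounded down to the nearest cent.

Jul 16, sell 204: 204/573 × $7,249.00 → $2,580.79
Ending inventory (cost pool remaining) = $4,668.21
Check: goods available $7,249.00 = COGS $2,580.79 + ending $4,668.21

Ending inventory = $4,668.21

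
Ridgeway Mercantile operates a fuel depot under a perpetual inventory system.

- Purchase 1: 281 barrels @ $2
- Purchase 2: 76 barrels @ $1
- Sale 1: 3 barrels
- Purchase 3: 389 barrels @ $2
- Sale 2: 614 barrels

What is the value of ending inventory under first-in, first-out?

Sale 1 (3) [FIFO — oldest first]: 3 @ $2 = $6
Sale 2 (614) [FIFO — oldest first]: 278 @ $2 + 76 @ $1 + 260 @ $2 = $1,152
Total COGS = $6 + $1,152 = $1,158
Ending inventory: 129 @ $2 = $258

Ending inventory = $258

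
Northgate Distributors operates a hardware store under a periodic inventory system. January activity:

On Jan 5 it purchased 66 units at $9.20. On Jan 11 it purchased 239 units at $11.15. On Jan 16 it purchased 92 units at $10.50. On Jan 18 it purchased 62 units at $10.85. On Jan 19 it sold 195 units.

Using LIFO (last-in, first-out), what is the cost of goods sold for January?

Jan 19, 195 sold [LIFO — newest first]: 62 @ $10.85 + 92 @ $10.50 + 41 @ $11.15 = $2,095.85
Ending inventory: 66 @ $9.20 + 198 @ $11.15 = $2,814.90

COGS = $2,095.85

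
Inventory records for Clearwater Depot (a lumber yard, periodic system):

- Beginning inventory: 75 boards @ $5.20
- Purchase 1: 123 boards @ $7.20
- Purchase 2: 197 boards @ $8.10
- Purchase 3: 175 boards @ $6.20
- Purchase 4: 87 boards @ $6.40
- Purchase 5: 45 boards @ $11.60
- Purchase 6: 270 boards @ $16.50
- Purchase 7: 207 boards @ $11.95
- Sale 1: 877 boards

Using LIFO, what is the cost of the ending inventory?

Ending inventory = $2,118.00

Sale 1 (877) [LIFO — newest first]: 207 @ $11.95 + 270 @ $16.50 + 45 @ $11.60 + 87 @ $6.40 + 175 @ $6.20 + 93 @ $8.10 = $9,845.75
Ending inventory: 75 @ $5.20 + 123 @ $7.20 + 104 @ $8.10 = $2,118.00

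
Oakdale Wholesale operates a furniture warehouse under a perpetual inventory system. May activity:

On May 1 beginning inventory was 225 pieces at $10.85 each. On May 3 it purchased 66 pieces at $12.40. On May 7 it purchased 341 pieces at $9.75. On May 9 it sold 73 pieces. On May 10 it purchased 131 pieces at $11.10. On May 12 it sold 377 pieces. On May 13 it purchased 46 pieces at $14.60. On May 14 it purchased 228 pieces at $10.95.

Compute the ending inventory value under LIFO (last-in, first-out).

Ending inventory = $6,642.35

May 9, 73 sold [LIFO — newest first]: 73 @ $9.75 = $711.75
May 12, 377 sold [LIFO — newest first]: 131 @ $11.10 + 246 @ $9.75 = $3,852.60
Total COGS = $711.75 + $3,852.60 = $4,564.35
Ending inventory: 225 @ $10.85 + 66 @ $12.40 + 22 @ $9.75 + 46 @ $14.60 + 228 @ $10.95 = $6,642.35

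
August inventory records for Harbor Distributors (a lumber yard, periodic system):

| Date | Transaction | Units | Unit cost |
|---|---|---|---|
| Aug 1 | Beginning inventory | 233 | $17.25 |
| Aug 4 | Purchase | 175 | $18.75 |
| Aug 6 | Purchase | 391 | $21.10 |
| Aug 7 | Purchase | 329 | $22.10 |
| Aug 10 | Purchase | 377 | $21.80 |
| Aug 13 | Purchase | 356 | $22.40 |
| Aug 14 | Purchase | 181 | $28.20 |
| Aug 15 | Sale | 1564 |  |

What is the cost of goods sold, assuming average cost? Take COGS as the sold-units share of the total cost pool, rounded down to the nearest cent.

COGS = $33,791.20

Aug 15, sell 1564: 1564/2042 × $44,118.70 → $33,791.20
Ending inventory (cost pool remaining) = $10,327.50
Check: goods available $44,118.70 = COGS $33,791.20 + ending $10,327.50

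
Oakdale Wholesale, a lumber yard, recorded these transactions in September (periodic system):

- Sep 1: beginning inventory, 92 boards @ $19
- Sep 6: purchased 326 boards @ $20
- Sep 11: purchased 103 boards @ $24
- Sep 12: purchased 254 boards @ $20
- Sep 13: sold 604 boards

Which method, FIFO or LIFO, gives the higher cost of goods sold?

LIFO

FIFO COGS: 92 @ $19 + 326 @ $20 + 103 @ $24 + 83 @ $20 = $12,400
LIFO COGS: 254 @ $20 + 103 @ $24 + 247 @ $20 = $12,492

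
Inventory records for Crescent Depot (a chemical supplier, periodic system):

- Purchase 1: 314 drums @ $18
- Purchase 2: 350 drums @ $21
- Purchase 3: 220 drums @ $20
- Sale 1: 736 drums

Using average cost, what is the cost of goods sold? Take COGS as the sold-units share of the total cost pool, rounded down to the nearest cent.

Sale 1, sell 736: 736/884 × $17,402.00 → $14,488.54
Ending inventory (cost pool remaining) = $2,913.46

COGS = $14,488.54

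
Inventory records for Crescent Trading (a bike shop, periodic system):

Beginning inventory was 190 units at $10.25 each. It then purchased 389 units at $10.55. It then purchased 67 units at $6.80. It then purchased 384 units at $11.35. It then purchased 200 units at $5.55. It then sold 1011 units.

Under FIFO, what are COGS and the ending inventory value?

COGS = $10,649.80; ending inventory = $1,325.65

Sale 1 (1011) [FIFO — oldest first]: 190 @ $10.25 + 389 @ $10.55 + 67 @ $6.80 + 365 @ $11.35 = $10,649.80
Ending inventory: 19 @ $11.35 + 200 @ $5.55 = $1,325.65
Check: goods available $11,975.45 = COGS $10,649.80 + ending $1,325.65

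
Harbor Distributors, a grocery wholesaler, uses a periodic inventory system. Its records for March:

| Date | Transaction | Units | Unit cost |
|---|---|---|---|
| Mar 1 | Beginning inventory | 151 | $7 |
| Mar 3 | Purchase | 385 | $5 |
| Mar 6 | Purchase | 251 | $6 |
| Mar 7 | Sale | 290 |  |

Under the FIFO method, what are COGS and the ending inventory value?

COGS = $1,752; ending inventory = $2,736

Mar 7, 290 sold [FIFO — oldest first]: 151 @ $7 + 139 @ $5 = $1,752
Ending inventory: 246 @ $5 + 251 @ $6 = $2,736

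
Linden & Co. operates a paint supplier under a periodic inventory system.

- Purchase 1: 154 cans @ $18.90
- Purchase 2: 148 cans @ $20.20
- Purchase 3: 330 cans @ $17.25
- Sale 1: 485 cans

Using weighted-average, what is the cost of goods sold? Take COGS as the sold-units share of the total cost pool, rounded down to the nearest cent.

COGS = $8,896.29

Sale 1, sell 485: 485/632 × $11,592.70 → $8,896.29
Ending inventory (cost pool remaining) = $2,696.41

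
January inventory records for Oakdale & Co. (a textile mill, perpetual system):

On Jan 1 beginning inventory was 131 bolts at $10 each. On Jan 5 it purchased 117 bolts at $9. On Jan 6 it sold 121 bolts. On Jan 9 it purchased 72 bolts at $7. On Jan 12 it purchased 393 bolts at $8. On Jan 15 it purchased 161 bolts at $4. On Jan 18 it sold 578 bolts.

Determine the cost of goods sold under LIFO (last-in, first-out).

Jan 6, 121 sold [LIFO — newest first]: 117 @ $9 + 4 @ $10 = $1,093
Jan 18, 578 sold [LIFO — newest first]: 161 @ $4 + 393 @ $8 + 24 @ $7 = $3,956
Total COGS = $1,093 + $3,956 = $5,049
Ending inventory: 127 @ $10 + 48 @ $7 = $1,606

COGS = $5,049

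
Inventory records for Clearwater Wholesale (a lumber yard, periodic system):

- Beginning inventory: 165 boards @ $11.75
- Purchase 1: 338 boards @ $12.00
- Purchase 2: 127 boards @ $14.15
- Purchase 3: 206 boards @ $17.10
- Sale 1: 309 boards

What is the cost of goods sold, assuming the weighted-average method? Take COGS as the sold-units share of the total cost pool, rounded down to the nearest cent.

Sale 1, sell 309: 309/836 × $11,314.40 → $4,181.99
Ending inventory (cost pool remaining) = $7,132.41
Check: goods available $11,314.40 = COGS $4,181.99 + ending $7,132.41

COGS = $4,181.99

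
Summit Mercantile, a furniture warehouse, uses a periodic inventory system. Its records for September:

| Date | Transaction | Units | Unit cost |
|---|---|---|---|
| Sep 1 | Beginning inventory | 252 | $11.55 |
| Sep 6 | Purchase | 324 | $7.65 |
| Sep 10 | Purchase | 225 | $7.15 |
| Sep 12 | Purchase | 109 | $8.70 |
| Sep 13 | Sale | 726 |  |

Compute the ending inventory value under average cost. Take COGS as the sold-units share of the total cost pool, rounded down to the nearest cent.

Ending inventory = $1,606.72

Sep 13, sell 726: 726/910 × $7,946.25 → $6,339.53
Ending inventory (cost pool remaining) = $1,606.72
Check: goods available $7,946.25 = COGS $6,339.53 + ending $1,606.72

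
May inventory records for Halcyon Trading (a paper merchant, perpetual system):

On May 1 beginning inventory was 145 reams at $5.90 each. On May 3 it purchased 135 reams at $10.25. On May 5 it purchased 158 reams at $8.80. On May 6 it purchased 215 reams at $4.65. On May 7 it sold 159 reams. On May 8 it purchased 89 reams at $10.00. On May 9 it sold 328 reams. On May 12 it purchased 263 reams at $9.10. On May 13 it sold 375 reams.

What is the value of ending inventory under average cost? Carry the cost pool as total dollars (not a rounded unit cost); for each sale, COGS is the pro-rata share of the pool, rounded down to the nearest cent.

Ending inventory = $1,191.05

After May 1: 145 on hand, pool $855.50 (≈ $5.9000 each)
After May 3: 280 on hand, pool $2,239.25 (≈ $7.9973 each)
After May 5: 438 on hand, pool $3,629.65 (≈ $8.2869 each)
After May 6: 653 on hand, pool $4,629.40 (≈ $7.0894 each)
May 7, sell 159: 159/653 × $4,629.40 → $1,127.21
After May 8: 583 on hand, pool $4,392.19 (≈ $7.5338 each)
May 9, sell 328: 328/583 × $4,392.19 → $2,471.07
After May 12: 518 on hand, pool $4,314.42 (≈ $8.3290 each)
May 13, sell 375: 375/518 × $4,314.42 → $3,123.37
Total COGS = $1,127.21 + $2,471.07 + $3,123.37 = $6,721.65
Ending inventory (cost pool remaining) = $1,191.05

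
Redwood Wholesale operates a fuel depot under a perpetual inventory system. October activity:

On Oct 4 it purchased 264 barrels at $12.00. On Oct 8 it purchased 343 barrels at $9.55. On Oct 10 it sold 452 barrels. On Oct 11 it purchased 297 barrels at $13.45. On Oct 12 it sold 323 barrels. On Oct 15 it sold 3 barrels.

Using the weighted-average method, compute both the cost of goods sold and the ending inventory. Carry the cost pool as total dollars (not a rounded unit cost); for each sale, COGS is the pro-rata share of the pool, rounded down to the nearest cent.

After Oct 4: 264 on hand, pool $3,168.00 (≈ $12.0000 each)
After Oct 8: 607 on hand, pool $6,443.65 (≈ $10.6156 each)
Oct 10, sell 452: 452/607 × $6,443.65 → $4,798.23
After Oct 11: 452 on hand, pool $5,640.07 (≈ $12.4780 each)
Oct 12, sell 323: 323/452 × $5,640.07 → $4,030.40
Oct 15, sell 3: 3/129 × $1,609.67 → $37.43
Total COGS = $4,798.23 + $4,030.40 + $37.43 = $8,866.06
Ending inventory (cost pool remaining) = $1,572.24

COGS = $8,866.06; ending inventory = $1,572.24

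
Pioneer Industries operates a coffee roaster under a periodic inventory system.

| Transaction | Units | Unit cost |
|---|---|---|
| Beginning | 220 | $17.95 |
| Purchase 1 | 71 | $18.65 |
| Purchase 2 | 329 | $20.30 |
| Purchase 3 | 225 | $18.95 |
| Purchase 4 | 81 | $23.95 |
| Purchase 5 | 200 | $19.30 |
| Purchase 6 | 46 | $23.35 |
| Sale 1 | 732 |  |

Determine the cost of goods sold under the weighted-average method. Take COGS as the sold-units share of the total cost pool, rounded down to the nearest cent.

Sale 1, sell 732: 732/1172 × $23,089.65 → $14,421.18
Ending inventory (cost pool remaining) = $8,668.47

COGS = $14,421.18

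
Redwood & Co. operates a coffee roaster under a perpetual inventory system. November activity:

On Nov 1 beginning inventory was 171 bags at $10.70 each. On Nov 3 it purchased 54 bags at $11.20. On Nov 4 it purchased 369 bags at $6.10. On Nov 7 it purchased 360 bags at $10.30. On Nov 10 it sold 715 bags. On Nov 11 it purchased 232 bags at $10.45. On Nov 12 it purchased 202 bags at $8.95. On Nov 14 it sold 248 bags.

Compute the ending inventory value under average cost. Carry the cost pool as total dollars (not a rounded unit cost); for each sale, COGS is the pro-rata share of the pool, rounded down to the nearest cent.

After Nov 1: 171 on hand, pool $1,829.70 (≈ $10.7000 each)
After Nov 3: 225 on hand, pool $2,434.50 (≈ $10.8200 each)
After Nov 4: 594 on hand, pool $4,685.40 (≈ $7.8879 each)
After Nov 7: 954 on hand, pool $8,393.40 (≈ $8.7981 each)
Nov 10, sell 715: 715/954 × $8,393.40 → $6,290.65
After Nov 11: 471 on hand, pool $4,527.15 (≈ $9.6118 each)
After Nov 12: 673 on hand, pool $6,335.05 (≈ $9.4132 each)
Nov 14, sell 248: 248/673 × $6,335.05 → $2,334.46
Total COGS = $6,290.65 + $2,334.46 = $8,625.11
Ending inventory (cost pool remaining) = $4,000.59
Check: goods available $12,625.70 = COGS $8,625.11 + ending $4,000.59

Ending inventory = $4,000.59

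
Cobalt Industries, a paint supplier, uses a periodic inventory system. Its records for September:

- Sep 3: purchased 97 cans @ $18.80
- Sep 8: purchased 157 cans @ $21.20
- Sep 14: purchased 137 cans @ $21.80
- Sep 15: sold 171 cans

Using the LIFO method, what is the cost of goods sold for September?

Sep 15, 171 sold [LIFO — newest first]: 137 @ $21.80 + 34 @ $21.20 = $3,707.40
Ending inventory: 97 @ $18.80 + 123 @ $21.20 = $4,431.20

COGS = $3,707.40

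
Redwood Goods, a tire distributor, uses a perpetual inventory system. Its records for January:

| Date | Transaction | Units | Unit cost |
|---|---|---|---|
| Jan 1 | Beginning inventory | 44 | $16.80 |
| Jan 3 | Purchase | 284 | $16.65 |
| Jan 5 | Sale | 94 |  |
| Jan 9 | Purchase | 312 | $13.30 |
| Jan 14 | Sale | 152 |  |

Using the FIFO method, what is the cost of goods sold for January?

Jan 5, 94 sold [FIFO — oldest first]: 44 @ $16.80 + 50 @ $16.65 = $1,571.70
Jan 14, 152 sold [FIFO — oldest first]: 152 @ $16.65 = $2,530.80
Total COGS = $1,571.70 + $2,530.80 = $4,102.50
Ending inventory: 82 @ $16.65 + 312 @ $13.30 = $5,514.90
Check: goods available $9,617.40 = COGS $4,102.50 + ending $5,514.90

COGS = $4,102.50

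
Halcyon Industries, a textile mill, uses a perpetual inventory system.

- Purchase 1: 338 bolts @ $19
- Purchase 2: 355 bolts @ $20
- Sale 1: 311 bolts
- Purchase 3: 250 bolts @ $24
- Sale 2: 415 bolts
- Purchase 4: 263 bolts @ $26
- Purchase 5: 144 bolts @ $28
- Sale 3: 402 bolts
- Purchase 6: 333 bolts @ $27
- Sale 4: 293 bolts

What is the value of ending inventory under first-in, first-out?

Ending inventory = $7,074

Sale 1 (311) [FIFO — oldest first]: 311 @ $19 = $5,909
Sale 2 (415) [FIFO — oldest first]: 27 @ $19 + 355 @ $20 + 33 @ $24 = $8,405
Sale 3 (402) [FIFO — oldest first]: 217 @ $24 + 185 @ $26 = $10,018
Sale 4 (293) [FIFO — oldest first]: 78 @ $26 + 144 @ $28 + 71 @ $27 = $7,977
Total COGS = $5,909 + $8,405 + $10,018 + $7,977 = $32,309
Ending inventory: 262 @ $27 = $7,074
Check: goods available $39,383 = COGS $32,309 + ending $7,074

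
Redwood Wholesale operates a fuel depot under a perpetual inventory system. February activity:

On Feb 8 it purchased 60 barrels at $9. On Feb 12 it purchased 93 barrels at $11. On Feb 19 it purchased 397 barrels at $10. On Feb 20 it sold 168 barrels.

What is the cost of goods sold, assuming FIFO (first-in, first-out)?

Feb 20, 168 sold [FIFO — oldest first]: 60 @ $9 + 93 @ $11 + 15 @ $10 = $1,713
Ending inventory: 382 @ $10 = $3,820
Check: goods available $5,533 = COGS $1,713 + ending $3,820

COGS = $1,713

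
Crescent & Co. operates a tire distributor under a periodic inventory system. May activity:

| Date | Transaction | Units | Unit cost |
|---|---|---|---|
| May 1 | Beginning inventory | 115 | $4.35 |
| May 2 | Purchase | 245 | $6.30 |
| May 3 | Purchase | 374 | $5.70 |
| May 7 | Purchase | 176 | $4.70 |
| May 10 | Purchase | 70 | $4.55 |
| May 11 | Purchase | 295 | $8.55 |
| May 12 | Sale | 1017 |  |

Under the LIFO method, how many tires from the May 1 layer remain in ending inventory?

May 12, 1017 sold [LIFO — newest first]: 295 @ $8.55 + 70 @ $4.55 + 176 @ $4.70 + 374 @ $5.70 + 102 @ $6.30 = $6,442.35
Ending inventory: 115 @ $4.35 + 143 @ $6.30 = $1,401.15

115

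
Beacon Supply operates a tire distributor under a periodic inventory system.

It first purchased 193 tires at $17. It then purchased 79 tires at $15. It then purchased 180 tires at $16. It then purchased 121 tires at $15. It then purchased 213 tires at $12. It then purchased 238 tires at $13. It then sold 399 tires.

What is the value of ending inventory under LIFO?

Ending inventory = $9,785

Sale 1 (399) [LIFO — newest first]: 238 @ $13 + 161 @ $12 = $5,026
Ending inventory: 193 @ $17 + 79 @ $15 + 180 @ $16 + 121 @ $15 + 52 @ $12 = $9,785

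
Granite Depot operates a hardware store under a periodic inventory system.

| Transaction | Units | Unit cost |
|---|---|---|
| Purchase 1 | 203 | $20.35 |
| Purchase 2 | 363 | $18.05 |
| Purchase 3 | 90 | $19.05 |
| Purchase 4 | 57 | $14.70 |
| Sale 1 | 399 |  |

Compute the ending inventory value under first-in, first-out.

Ending inventory = $5,566.75

Sale 1 (399) [FIFO — oldest first]: 203 @ $20.35 + 196 @ $18.05 = $7,668.85
Ending inventory: 167 @ $18.05 + 90 @ $19.05 + 57 @ $14.70 = $5,566.75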